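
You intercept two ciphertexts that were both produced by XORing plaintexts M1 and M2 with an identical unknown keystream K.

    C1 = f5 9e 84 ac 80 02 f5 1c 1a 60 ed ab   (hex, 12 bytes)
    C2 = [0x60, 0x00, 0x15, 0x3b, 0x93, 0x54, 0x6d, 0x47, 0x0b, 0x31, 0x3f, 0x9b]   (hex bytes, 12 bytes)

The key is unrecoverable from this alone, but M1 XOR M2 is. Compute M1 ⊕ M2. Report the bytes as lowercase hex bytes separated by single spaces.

95 9e 91 97 13 56 98 5b 11 51 d2 30

C1 ⊕ C2 = (M1 ⊕ K) ⊕ (M2 ⊕ K) = M1 ⊕ M2 — the shared key cancels under XOR.
f5 xor 60 = 95
9e xor 00 = 9e
84 xor 15 = 91
ac xor 3b = 97
80 xor 93 = 13
02 xor 54 = 56
f5 xor 6d = 98
1c xor 47 = 5b
1a xor 0b = 11
60 xor 31 = 51
ed xor 3f = d2
ab xor 9b = 30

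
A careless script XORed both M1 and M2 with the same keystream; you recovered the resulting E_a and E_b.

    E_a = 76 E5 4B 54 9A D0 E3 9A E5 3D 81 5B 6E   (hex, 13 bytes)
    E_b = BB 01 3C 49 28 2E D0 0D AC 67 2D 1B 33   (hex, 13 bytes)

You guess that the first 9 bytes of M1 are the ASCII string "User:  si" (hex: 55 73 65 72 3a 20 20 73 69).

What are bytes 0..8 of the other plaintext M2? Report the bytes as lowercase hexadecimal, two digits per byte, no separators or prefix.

9897126f88de13e420

First, E_a ⊕ E_b = (M1 ⊕ K) ⊕ (M2 ⊕ K) = M1 ⊕ M2, so the key drops out. Then M2 = (M1 ⊕ M2) ⊕ M1 over the first 9 bytes.
byte 0: (76 ⊕ bb) ⊕ 55 = cd ⊕ 55 = 98
byte 1: (e5 ⊕ 01) ⊕ 73 = e4 ⊕ 73 = 97
byte 2: (4b ⊕ 3c) ⊕ 65 = 77 ⊕ 65 = 12
byte 3: (54 ⊕ 49) ⊕ 72 = 1d ⊕ 72 = 6f
byte 4: (9a ⊕ 28) ⊕ 3a = b2 ⊕ 3a = 88
byte 5: (d0 ⊕ 2e) ⊕ 20 = fe ⊕ 20 = de
byte 6: (e3 ⊕ d0) ⊕ 20 = 33 ⊕ 20 = 13
byte 7: (9a ⊕ 0d) ⊕ 73 = 97 ⊕ 73 = e4
byte 8: (e5 ⊕ ac) ⊕ 69 = 49 ⊕ 69 = 20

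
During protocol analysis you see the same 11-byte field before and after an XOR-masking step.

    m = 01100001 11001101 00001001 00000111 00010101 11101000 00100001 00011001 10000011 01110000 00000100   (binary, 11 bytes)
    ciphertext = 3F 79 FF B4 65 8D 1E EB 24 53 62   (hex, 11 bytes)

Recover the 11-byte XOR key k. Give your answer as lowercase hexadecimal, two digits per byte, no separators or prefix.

Since ciphertext = m ⊕ k, XORing both sides with m gives k = m ⊕ ciphertext.
byte 0: 01100001 XOR 00111111 = 01011110
byte 1: 11001101 XOR 01111001 = 10110100
byte 2: 00001001 XOR 11111111 = 11110110
byte 3: 00000111 XOR 10110100 = 10110011
byte 4: 00010101 XOR 01100101 = 01110000
byte 5: 11101000 XOR 10001101 = 01100101
byte 6: 00100001 XOR 00011110 = 00111111
byte 7: 00011001 XOR 11101011 = 11110010
byte 8: 10000011 XOR 00100100 = 10100111
byte 9: 01110000 XOR 01010011 = 00100011
byte 10: 00000100 XOR 01100010 = 01100110

5eb4f6b370653ff2a72366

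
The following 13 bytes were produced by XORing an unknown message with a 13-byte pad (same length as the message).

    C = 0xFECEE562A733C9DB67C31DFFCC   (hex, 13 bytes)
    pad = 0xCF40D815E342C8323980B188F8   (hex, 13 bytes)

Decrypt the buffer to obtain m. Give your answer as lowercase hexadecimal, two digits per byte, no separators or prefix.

XOR is its own inverse, so applying the key byte-wise gives the result directly.
fe ⊕ cf = 31
ce ⊕ 40 = 8e
e5 ⊕ d8 = 3d
62 ⊕ 15 = 77
a7 ⊕ e3 = 44
33 ⊕ 42 = 71
c9 ⊕ c8 = 01
db ⊕ 32 = e9
67 ⊕ 39 = 5e
c3 ⊕ 80 = 43
1d ⊕ b1 = ac
ff ⊕ 88 = 77
cc ⊕ f8 = 34

318e3d77447101e95e43ac7734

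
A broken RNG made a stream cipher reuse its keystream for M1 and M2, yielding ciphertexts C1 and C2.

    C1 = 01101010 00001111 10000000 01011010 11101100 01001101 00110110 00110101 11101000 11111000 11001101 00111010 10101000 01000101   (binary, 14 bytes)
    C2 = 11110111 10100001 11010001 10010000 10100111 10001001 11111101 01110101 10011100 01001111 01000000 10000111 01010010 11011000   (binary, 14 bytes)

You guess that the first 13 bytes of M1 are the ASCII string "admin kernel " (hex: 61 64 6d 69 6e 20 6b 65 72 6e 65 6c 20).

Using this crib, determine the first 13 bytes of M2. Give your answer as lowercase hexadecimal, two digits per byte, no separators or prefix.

First, C1 ⊕ C2 = (M1 ⊕ K) ⊕ (M2 ⊕ K) = M1 ⊕ M2, so the key drops out. Then M2 = (M1 ⊕ M2) ⊕ M1 over the first 13 bytes.
byte 0: (6a ⊕ f7) ⊕ 61 = 9d ⊕ 61 = fc
byte 1: (0f ⊕ a1) ⊕ 64 = ae ⊕ 64 = ca
byte 2: (80 ⊕ d1) ⊕ 6d = 51 ⊕ 6d = 3c
byte 3: (5a ⊕ 90) ⊕ 69 = ca ⊕ 69 = a3
byte 4: (ec ⊕ a7) ⊕ 6e = 4b ⊕ 6e = 25
byte 5: (4d ⊕ 89) ⊕ 20 = c4 ⊕ 20 = e4
byte 6: (36 ⊕ fd) ⊕ 6b = cb ⊕ 6b = a0
byte 7: (35 ⊕ 75) ⊕ 65 = 40 ⊕ 65 = 25
byte 8: (e8 ⊕ 9c) ⊕ 72 = 74 ⊕ 72 = 06
byte 9: (f8 ⊕ 4f) ⊕ 6e = b7 ⊕ 6e = d9
byte 10: (cd ⊕ 40) ⊕ 65 = 8d ⊕ 65 = e8
byte 11: (3a ⊕ 87) ⊕ 6c = bd ⊕ 6c = d1
byte 12: (a8 ⊕ 52) ⊕ 20 = fa ⊕ 20 = da

fcca3ca325e4a02506d9e8d1da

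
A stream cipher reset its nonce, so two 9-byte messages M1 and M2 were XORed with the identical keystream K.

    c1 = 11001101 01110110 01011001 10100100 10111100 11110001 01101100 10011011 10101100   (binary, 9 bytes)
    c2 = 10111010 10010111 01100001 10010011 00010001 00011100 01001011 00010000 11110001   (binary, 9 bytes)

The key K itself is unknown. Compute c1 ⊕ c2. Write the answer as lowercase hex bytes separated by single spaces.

77 e1 38 37 ad ed 27 8b 5d

c1 ⊕ c2 = (M1 ⊕ K) ⊕ (M2 ⊕ K) = M1 ⊕ M2 — the shared key cancels under XOR.
byte 0: 11001101 ⊕ 10111010 = 01110111
byte 1: 01110110 ⊕ 10010111 = 11100001
byte 2: 01011001 ⊕ 01100001 = 00111000
byte 3: 10100100 ⊕ 10010011 = 00110111
byte 4: 10111100 ⊕ 00010001 = 10101101
byte 5: 11110001 ⊕ 00011100 = 11101101
byte 6: 01101100 ⊕ 01001011 = 00100111
byte 7: 10011011 ⊕ 00010000 = 10001011
byte 8: 10101100 ⊕ 11110001 = 01011101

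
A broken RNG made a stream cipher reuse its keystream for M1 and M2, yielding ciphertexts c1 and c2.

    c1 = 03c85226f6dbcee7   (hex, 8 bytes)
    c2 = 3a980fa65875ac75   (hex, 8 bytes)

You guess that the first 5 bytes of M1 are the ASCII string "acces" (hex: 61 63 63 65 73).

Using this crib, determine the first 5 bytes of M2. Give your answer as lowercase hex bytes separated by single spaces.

First, c1 ⊕ c2 = (M1 ⊕ K) ⊕ (M2 ⊕ K) = M1 ⊕ M2, so the key drops out. Then M2 = (M1 ⊕ M2) ⊕ M1 over the first 5 bytes.
byte 0: (03 ^ 3a) ^ 61 = 39 ^ 61 = 58
byte 1: (c8 ^ 98) ^ 63 = 50 ^ 63 = 33
byte 2: (52 ^ 0f) ^ 63 = 5d ^ 63 = 3e
byte 3: (26 ^ a6) ^ 65 = 80 ^ 65 = e5
byte 4: (f6 ^ 58) ^ 73 = ae ^ 73 = dd

58 33 3e e5 dd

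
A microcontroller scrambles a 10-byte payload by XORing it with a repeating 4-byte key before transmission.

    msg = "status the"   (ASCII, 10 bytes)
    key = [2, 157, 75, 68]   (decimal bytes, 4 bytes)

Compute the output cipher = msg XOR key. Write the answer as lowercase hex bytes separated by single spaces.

71 e9 2a 30 77 ee 6b 30 6a f8

The 4-byte key repeats, so the effective keystream is 02 9d 4b 44 02 9d 4b 44 02 9d.
byte 0: 73 ^ 02 = 71
byte 1: 74 ^ 9d = e9
byte 2: 61 ^ 4b = 2a
byte 3: 74 ^ 44 = 30
byte 4: 75 ^ 02 = 77
byte 5: 73 ^ 9d = ee
byte 6: 20 ^ 4b = 6b
byte 7: 74 ^ 44 = 30
byte 8: 68 ^ 02 = 6a
byte 9: 65 ^ 9d = f8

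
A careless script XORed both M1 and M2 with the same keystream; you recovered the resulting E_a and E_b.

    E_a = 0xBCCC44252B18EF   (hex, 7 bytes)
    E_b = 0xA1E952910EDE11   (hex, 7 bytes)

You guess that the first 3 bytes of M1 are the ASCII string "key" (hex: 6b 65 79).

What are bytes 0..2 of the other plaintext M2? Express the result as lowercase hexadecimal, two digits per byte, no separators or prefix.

76406f

First, E_a ⊕ E_b = (M1 ⊕ K) ⊕ (M2 ⊕ K) = M1 ⊕ M2, so the key drops out. Then M2 = (M1 ⊕ M2) ⊕ M1 over the first 3 bytes.
byte 0: (bc ^ a1) ^ 6b = 1d ^ 6b = 76
byte 1: (cc ^ e9) ^ 65 = 25 ^ 65 = 40
byte 2: (44 ^ 52) ^ 79 = 16 ^ 79 = 6f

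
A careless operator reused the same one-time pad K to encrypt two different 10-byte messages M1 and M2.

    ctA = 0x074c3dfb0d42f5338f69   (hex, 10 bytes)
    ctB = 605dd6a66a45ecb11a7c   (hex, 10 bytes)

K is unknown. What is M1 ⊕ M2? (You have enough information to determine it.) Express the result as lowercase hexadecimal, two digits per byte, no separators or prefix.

6711eb5d670719829515

ctA ⊕ ctB = (M1 ⊕ K) ⊕ (M2 ⊕ K) = M1 ⊕ M2 — the shared key cancels under XOR.
byte 0:   7 ⊕  96 = 103
byte 1:  76 ⊕  93 =  17
byte 2:  61 ⊕ 214 = 235
byte 3: 251 ⊕ 166 =  93
byte 4:  13 ⊕ 106 = 103
byte 5:  66 ⊕  69 =   7
byte 6: 245 ⊕ 236 =  25
byte 7:  51 ⊕ 177 = 130
byte 8: 143 ⊕  26 = 149
byte 9: 105 ⊕ 124 =  21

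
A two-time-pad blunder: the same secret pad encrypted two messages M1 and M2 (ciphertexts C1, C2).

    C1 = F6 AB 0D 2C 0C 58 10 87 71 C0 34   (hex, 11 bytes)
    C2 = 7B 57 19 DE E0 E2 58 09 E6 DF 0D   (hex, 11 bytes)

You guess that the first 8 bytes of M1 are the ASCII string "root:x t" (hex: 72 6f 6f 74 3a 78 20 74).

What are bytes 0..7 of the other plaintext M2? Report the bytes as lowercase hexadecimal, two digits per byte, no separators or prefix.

First, C1 ⊕ C2 = (M1 ⊕ K) ⊕ (M2 ⊕ K) = M1 ⊕ M2, so the key drops out. Then M2 = (M1 ⊕ M2) ⊕ M1 over the first 8 bytes.
byte 0: (f6 ⊕ 7b) ⊕ 72 = 8d ⊕ 72 = ff
byte 1: (ab ⊕ 57) ⊕ 6f = fc ⊕ 6f = 93
byte 2: (0d ⊕ 19) ⊕ 6f = 14 ⊕ 6f = 7b
byte 3: (2c ⊕ de) ⊕ 74 = f2 ⊕ 74 = 86
byte 4: (0c ⊕ e0) ⊕ 3a = ec ⊕ 3a = d6
byte 5: (58 ⊕ e2) ⊕ 78 = ba ⊕ 78 = c2
byte 6: (10 ⊕ 58) ⊕ 20 = 48 ⊕ 20 = 68
byte 7: (87 ⊕ 09) ⊕ 74 = 8e ⊕ 74 = fa

ff937b86d6c268fa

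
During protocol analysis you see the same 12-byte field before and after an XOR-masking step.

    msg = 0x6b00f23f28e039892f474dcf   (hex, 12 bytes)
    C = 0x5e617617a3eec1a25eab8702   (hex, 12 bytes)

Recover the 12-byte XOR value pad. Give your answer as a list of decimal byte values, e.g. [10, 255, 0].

Since C = msg ⊕ pad, XORing both sides with msg gives pad = msg ⊕ C.
6b ^ 5e = 35
00 ^ 61 = 61
f2 ^ 76 = 84
3f ^ 17 = 28
28 ^ a3 = 8b
e0 ^ ee = 0e
39 ^ c1 = f8
89 ^ a2 = 2b
2f ^ 5e = 71
47 ^ ab = ec
4d ^ 87 = ca
cf ^ 02 = cd

[53, 97, 132, 40, 139, 14, 248, 43, 113, 236, 202, 205]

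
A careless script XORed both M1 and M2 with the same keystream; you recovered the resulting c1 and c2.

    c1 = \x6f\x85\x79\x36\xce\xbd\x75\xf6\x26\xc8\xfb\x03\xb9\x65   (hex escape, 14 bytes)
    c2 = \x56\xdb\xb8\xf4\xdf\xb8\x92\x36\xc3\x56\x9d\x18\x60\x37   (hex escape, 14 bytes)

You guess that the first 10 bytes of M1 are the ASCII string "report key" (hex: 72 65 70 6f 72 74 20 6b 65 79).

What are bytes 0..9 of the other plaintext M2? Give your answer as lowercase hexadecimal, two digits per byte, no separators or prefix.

First, c1 ⊕ c2 = (M1 ⊕ K) ⊕ (M2 ⊕ K) = M1 ⊕ M2, so the key drops out. Then M2 = (M1 ⊕ M2) ⊕ M1 over the first 10 bytes.
byte 0: (6f ⊕ 56) ⊕ 72 = 39 ⊕ 72 = 4b
byte 1: (85 ⊕ db) ⊕ 65 = 5e ⊕ 65 = 3b
byte 2: (79 ⊕ b8) ⊕ 70 = c1 ⊕ 70 = b1
byte 3: (36 ⊕ f4) ⊕ 6f = c2 ⊕ 6f = ad
byte 4: (ce ⊕ df) ⊕ 72 = 11 ⊕ 72 = 63
byte 5: (bd ⊕ b8) ⊕ 74 = 05 ⊕ 74 = 71
byte 6: (75 ⊕ 92) ⊕ 20 = e7 ⊕ 20 = c7
byte 7: (f6 ⊕ 36) ⊕ 6b = c0 ⊕ 6b = ab
byte 8: (26 ⊕ c3) ⊕ 65 = e5 ⊕ 65 = 80
byte 9: (c8 ⊕ 56) ⊕ 79 = 9e ⊕ 79 = e7

4b3bb1ad6371c7ab80e7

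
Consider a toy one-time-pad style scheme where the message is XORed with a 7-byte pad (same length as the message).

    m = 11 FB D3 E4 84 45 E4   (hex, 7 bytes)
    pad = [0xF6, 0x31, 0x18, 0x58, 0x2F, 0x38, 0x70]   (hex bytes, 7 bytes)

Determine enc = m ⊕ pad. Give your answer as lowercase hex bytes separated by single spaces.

11 ^ f6 = e7
fb ^ 31 = ca
d3 ^ 18 = cb
e4 ^ 58 = bc
84 ^ 2f = ab
45 ^ 38 = 7d
e4 ^ 70 = 94

e7 ca cb bc ab 7d 94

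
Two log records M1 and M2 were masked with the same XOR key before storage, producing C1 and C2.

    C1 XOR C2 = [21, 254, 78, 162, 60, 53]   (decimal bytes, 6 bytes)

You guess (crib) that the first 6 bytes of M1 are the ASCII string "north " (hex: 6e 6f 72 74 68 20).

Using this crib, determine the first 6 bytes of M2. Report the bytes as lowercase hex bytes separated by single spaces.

7b 91 3c d6 54 15

Since C1 ⊕ C2 = M1 ⊕ M2, XORing with the guessed M1 bytes yields the corresponding M2 bytes: M2 = (C1 ⊕ C2) ⊕ M1.
15 xor 6e = 7b
fe xor 6f = 91
4e xor 72 = 3c
a2 xor 74 = d6
3c xor 68 = 54
35 xor 20 = 15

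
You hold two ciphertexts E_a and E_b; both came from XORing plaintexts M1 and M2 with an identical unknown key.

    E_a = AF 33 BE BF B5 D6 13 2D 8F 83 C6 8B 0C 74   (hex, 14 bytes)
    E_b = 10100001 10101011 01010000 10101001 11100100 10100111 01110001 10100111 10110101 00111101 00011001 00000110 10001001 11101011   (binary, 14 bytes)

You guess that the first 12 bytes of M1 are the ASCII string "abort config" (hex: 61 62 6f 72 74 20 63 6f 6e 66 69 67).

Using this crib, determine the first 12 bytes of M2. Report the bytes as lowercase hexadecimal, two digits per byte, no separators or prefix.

6ffa8164255101e554d8b6ea

First, E_a ⊕ E_b = (M1 ⊕ K) ⊕ (M2 ⊕ K) = M1 ⊕ M2, so the key drops out. Then M2 = (M1 ⊕ M2) ⊕ M1 over the first 12 bytes.
byte 0: (af XOR a1) XOR 61 = 0e XOR 61 = 6f
byte 1: (33 XOR ab) XOR 62 = 98 XOR 62 = fa
byte 2: (be XOR 50) XOR 6f = ee XOR 6f = 81
byte 3: (bf XOR a9) XOR 72 = 16 XOR 72 = 64
byte 4: (b5 XOR e4) XOR 74 = 51 XOR 74 = 25
byte 5: (d6 XOR a7) XOR 20 = 71 XOR 20 = 51
byte 6: (13 XOR 71) XOR 63 = 62 XOR 63 = 01
byte 7: (2d XOR a7) XOR 6f = 8a XOR 6f = e5
byte 8: (8f XOR b5) XOR 6e = 3a XOR 6e = 54
byte 9: (83 XOR 3d) XOR 66 = be XOR 66 = d8
byte 10: (c6 XOR 19) XOR 69 = df XOR 69 = b6
byte 11: (8b XOR 06) XOR 67 = 8d XOR 67 = ea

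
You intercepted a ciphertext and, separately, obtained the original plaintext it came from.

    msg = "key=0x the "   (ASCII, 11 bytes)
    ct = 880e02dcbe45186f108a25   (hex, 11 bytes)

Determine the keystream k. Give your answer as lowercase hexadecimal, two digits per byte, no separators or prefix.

Since ct = msg ⊕ k, XORing both sides with msg gives k = msg ⊕ ct.
6b XOR 88 = e3
65 XOR 0e = 6b
79 XOR 02 = 7b
3d XOR dc = e1
30 XOR be = 8e
78 XOR 45 = 3d
20 XOR 18 = 38
74 XOR 6f = 1b
68 XOR 10 = 78
65 XOR 8a = ef
20 XOR 25 = 05

e36b7be18e3d381b78ef05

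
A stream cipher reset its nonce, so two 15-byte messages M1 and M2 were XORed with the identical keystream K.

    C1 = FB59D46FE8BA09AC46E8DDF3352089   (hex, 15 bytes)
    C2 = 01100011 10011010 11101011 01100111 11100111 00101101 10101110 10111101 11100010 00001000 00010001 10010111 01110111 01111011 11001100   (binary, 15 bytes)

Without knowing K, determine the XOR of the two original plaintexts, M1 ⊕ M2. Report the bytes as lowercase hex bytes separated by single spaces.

98 c3 3f 08 0f 97 a7 11 a4 e0 cc 64 42 5b 45

C1 ⊕ C2 = (M1 ⊕ K) ⊕ (M2 ⊕ K) = M1 ⊕ M2 — the shared key cancels under XOR.
11111011 ⊕ 01100011 = 10011000
01011001 ⊕ 10011010 = 11000011
11010100 ⊕ 11101011 = 00111111
01101111 ⊕ 01100111 = 00001000
11101000 ⊕ 11100111 = 00001111
10111010 ⊕ 00101101 = 10010111
00001001 ⊕ 10101110 = 10100111
10101100 ⊕ 10111101 = 00010001
01000110 ⊕ 11100010 = 10100100
11101000 ⊕ 00001000 = 11100000
11011101 ⊕ 00010001 = 11001100
11110011 ⊕ 10010111 = 01100100
00110101 ⊕ 01110111 = 01000010
00100000 ⊕ 01111011 = 01011011
10001001 ⊕ 11001100 = 01000101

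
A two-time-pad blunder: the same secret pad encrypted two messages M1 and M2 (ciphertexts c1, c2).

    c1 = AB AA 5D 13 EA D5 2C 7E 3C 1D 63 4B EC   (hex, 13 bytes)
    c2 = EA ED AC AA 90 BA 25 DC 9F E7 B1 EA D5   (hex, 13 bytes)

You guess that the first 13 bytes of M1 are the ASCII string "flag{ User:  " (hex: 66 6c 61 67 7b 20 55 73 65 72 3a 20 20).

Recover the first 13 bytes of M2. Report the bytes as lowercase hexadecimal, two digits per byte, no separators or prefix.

272b90de014f5cd1c688e88119

First, c1 ⊕ c2 = (M1 ⊕ K) ⊕ (M2 ⊕ K) = M1 ⊕ M2, so the key drops out. Then M2 = (M1 ⊕ M2) ⊕ M1 over the first 13 bytes.
byte 0: (ab ^ ea) ^ 66 = 41 ^ 66 = 27
byte 1: (aa ^ ed) ^ 6c = 47 ^ 6c = 2b
byte 2: (5d ^ ac) ^ 61 = f1 ^ 61 = 90
byte 3: (13 ^ aa) ^ 67 = b9 ^ 67 = de
byte 4: (ea ^ 90) ^ 7b = 7a ^ 7b = 01
byte 5: (d5 ^ ba) ^ 20 = 6f ^ 20 = 4f
byte 6: (2c ^ 25) ^ 55 = 09 ^ 55 = 5c
byte 7: (7e ^ dc) ^ 73 = a2 ^ 73 = d1
byte 8: (3c ^ 9f) ^ 65 = a3 ^ 65 = c6
byte 9: (1d ^ e7) ^ 72 = fa ^ 72 = 88
byte 10: (63 ^ b1) ^ 3a = d2 ^ 3a = e8
byte 11: (4b ^ ea) ^ 20 = a1 ^ 20 = 81
byte 12: (ec ^ d5) ^ 20 = 39 ^ 20 = 19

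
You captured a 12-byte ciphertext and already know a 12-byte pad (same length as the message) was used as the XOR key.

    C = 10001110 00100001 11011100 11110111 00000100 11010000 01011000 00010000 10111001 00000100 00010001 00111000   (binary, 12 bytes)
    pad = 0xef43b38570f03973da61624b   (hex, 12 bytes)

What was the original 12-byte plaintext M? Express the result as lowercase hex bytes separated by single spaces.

byte 0: 142 XOR 239 =  97
byte 1:  33 XOR  67 =  98
byte 2: 220 XOR 179 = 111
byte 3: 247 XOR 133 = 114
byte 4:   4 XOR 112 = 116
byte 5: 208 XOR 240 =  32
byte 6:  88 XOR  57 =  97
byte 7:  16 XOR 115 =  99
byte 8: 185 XOR 218 =  99
byte 9:   4 XOR  97 = 101
byte 10:  17 XOR  98 = 115
byte 11:  56 XOR  75 = 115

61 62 6f 72 74 20 61 63 63 65 73 73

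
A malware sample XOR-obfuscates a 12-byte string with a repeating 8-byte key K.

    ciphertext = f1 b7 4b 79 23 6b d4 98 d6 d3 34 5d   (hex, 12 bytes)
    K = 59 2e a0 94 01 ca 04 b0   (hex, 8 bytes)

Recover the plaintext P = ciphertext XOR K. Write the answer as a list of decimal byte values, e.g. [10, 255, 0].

[168, 153, 235, 237, 34, 161, 208, 40, 143, 253, 148, 201]

The 8-byte key repeats, so the effective keystream is 59 2e a0 94 01 ca 04 b0 59 2e a0 94.
byte 0: f1 xor 59 = a8
byte 1: b7 xor 2e = 99
byte 2: 4b xor a0 = eb
byte 3: 79 xor 94 = ed
byte 4: 23 xor 01 = 22
byte 5: 6b xor ca = a1
byte 6: d4 xor 04 = d0
byte 7: 98 xor b0 = 28
byte 8: d6 xor 59 = 8f
byte 9: d3 xor 2e = fd
byte 10: 34 xor a0 = 94
byte 11: 5d xor 94 = c9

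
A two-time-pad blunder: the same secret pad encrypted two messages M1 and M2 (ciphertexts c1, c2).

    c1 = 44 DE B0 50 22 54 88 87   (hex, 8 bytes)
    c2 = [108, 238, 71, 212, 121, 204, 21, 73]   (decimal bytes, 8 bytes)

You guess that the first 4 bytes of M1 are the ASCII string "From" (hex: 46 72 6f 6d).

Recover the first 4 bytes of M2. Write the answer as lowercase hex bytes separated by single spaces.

First, c1 ⊕ c2 = (M1 ⊕ K) ⊕ (M2 ⊕ K) = M1 ⊕ M2, so the key drops out. Then M2 = (M1 ⊕ M2) ⊕ M1 over the first 4 bytes.
byte 0: (44 ^ 6c) ^ 46 = 28 ^ 46 = 6e
byte 1: (de ^ ee) ^ 72 = 30 ^ 72 = 42
byte 2: (b0 ^ 47) ^ 6f = f7 ^ 6f = 98
byte 3: (50 ^ d4) ^ 6d = 84 ^ 6d = e9

6e 42 98 e9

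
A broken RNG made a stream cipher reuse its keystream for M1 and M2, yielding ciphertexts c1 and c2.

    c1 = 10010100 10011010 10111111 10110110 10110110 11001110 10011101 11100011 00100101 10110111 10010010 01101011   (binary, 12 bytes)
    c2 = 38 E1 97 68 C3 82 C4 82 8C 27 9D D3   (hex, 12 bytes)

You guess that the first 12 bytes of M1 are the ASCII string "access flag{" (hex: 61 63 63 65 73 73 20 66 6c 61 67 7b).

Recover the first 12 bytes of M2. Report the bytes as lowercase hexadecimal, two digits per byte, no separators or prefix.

First, c1 ⊕ c2 = (M1 ⊕ K) ⊕ (M2 ⊕ K) = M1 ⊕ M2, so the key drops out. Then M2 = (M1 ⊕ M2) ⊕ M1 over the first 12 bytes.
byte 0: (94 ⊕ 38) ⊕ 61 = ac ⊕ 61 = cd
byte 1: (9a ⊕ e1) ⊕ 63 = 7b ⊕ 63 = 18
byte 2: (bf ⊕ 97) ⊕ 63 = 28 ⊕ 63 = 4b
byte 3: (b6 ⊕ 68) ⊕ 65 = de ⊕ 65 = bb
byte 4: (b6 ⊕ c3) ⊕ 73 = 75 ⊕ 73 = 06
byte 5: (ce ⊕ 82) ⊕ 73 = 4c ⊕ 73 = 3f
byte 6: (9d ⊕ c4) ⊕ 20 = 59 ⊕ 20 = 79
byte 7: (e3 ⊕ 82) ⊕ 66 = 61 ⊕ 66 = 07
byte 8: (25 ⊕ 8c) ⊕ 6c = a9 ⊕ 6c = c5
byte 9: (b7 ⊕ 27) ⊕ 61 = 90 ⊕ 61 = f1
byte 10: (92 ⊕ 9d) ⊕ 67 = 0f ⊕ 67 = 68
byte 11: (6b ⊕ d3) ⊕ 7b = b8 ⊕ 7b = c3

cd184bbb063f7907c5f168c3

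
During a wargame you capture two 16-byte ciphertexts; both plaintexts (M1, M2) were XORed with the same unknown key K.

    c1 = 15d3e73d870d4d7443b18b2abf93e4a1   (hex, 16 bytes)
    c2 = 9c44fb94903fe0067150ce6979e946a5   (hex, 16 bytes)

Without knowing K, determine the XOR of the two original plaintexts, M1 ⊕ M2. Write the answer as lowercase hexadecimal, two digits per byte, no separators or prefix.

89971ca91732ad7232e14543c67aa204

c1 ⊕ c2 = (M1 ⊕ K) ⊕ (M2 ⊕ K) = M1 ⊕ M2 — the shared key cancels under XOR.
15 xor 9c = 89
d3 xor 44 = 97
e7 xor fb = 1c
3d xor 94 = a9
87 xor 90 = 17
0d xor 3f = 32
4d xor e0 = ad
74 xor 06 = 72
43 xor 71 = 32
b1 xor 50 = e1
8b xor ce = 45
2a xor 69 = 43
bf xor 79 = c6
93 xor e9 = 7a
e4 xor 46 = a2
a1 xor a5 = 04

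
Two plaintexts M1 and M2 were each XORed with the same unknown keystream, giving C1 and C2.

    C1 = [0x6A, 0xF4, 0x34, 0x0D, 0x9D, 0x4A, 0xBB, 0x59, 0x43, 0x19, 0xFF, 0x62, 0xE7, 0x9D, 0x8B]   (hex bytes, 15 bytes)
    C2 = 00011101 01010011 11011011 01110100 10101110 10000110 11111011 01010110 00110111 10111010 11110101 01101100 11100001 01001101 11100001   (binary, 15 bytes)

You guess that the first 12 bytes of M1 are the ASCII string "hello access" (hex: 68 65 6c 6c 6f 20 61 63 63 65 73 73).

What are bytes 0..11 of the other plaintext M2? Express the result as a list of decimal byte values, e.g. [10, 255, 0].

First, C1 ⊕ C2 = (M1 ⊕ K) ⊕ (M2 ⊕ K) = M1 ⊕ M2, so the key drops out. Then M2 = (M1 ⊕ M2) ⊕ M1 over the first 12 bytes.
byte 0: (6a ⊕ 1d) ⊕ 68 = 77 ⊕ 68 = 1f
byte 1: (f4 ⊕ 53) ⊕ 65 = a7 ⊕ 65 = c2
byte 2: (34 ⊕ db) ⊕ 6c = ef ⊕ 6c = 83
byte 3: (0d ⊕ 74) ⊕ 6c = 79 ⊕ 6c = 15
byte 4: (9d ⊕ ae) ⊕ 6f = 33 ⊕ 6f = 5c
byte 5: (4a ⊕ 86) ⊕ 20 = cc ⊕ 20 = ec
byte 6: (bb ⊕ fb) ⊕ 61 = 40 ⊕ 61 = 21
byte 7: (59 ⊕ 56) ⊕ 63 = 0f ⊕ 63 = 6c
byte 8: (43 ⊕ 37) ⊕ 63 = 74 ⊕ 63 = 17
byte 9: (19 ⊕ ba) ⊕ 65 = a3 ⊕ 65 = c6
byte 10: (ff ⊕ f5) ⊕ 73 = 0a ⊕ 73 = 79
byte 11: (62 ⊕ 6c) ⊕ 73 = 0e ⊕ 73 = 7d

[31, 194, 131, 21, 92, 236, 33, 108, 23, 198, 121, 125]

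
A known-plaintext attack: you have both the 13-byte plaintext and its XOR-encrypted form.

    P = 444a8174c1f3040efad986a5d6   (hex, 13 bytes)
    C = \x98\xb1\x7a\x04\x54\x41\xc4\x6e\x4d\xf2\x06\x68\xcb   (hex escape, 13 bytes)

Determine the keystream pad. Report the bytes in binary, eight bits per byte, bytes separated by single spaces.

Since C = P ⊕ pad, XORing both sides with P gives pad = P ⊕ C.
44 ^ 98 = dc
4a ^ b1 = fb
81 ^ 7a = fb
74 ^ 04 = 70
c1 ^ 54 = 95
f3 ^ 41 = b2
04 ^ c4 = c0
0e ^ 6e = 60
fa ^ 4d = b7
d9 ^ f2 = 2b
86 ^ 06 = 80
a5 ^ 68 = cd
d6 ^ cb = 1d

11011100 11111011 11111011 01110000 10010101 10110010 11000000 01100000 10110111 00101011 10000000 11001101 00011101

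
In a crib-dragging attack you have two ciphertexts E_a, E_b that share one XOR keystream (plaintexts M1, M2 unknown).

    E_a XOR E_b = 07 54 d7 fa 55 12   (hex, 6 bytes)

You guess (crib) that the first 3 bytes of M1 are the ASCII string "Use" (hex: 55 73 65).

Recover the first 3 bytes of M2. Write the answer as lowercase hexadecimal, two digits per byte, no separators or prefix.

5227b2

Since E_a ⊕ E_b = M1 ⊕ M2, XORing with the guessed M1 bytes yields the corresponding M2 bytes: M2 = (E_a ⊕ E_b) ⊕ M1.
byte 0: 07 xor 55 = 52
byte 1: 54 xor 73 = 27
byte 2: d7 xor 65 = b2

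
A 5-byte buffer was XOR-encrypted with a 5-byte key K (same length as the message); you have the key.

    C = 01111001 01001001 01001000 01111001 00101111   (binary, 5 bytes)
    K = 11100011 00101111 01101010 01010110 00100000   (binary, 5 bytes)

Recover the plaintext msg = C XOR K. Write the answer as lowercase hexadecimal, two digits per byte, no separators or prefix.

9a66222f0f

XOR is its own inverse, so applying the key byte-wise gives the result directly.
byte 0: 79 XOR e3 = 9a
byte 1: 49 XOR 2f = 66
byte 2: 48 XOR 6a = 22
byte 3: 79 XOR 56 = 2f
byte 4: 2f XOR 20 = 0f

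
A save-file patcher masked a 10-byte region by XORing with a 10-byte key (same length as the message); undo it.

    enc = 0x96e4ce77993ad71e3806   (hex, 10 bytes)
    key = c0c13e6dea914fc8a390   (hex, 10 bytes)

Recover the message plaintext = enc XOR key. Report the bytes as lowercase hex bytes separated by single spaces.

XOR is its own inverse, so applying the key byte-wise gives the result directly.
150 XOR 192 =  86
228 XOR 193 =  37
206 XOR  62 = 240
119 XOR 109 =  26
153 XOR 234 = 115
 58 XOR 145 = 171
215 XOR  79 = 152
 30 XOR 200 = 214
 56 XOR 163 = 155
  6 XOR 144 = 150

56 25 f0 1a 73 ab 98 d6 9b 96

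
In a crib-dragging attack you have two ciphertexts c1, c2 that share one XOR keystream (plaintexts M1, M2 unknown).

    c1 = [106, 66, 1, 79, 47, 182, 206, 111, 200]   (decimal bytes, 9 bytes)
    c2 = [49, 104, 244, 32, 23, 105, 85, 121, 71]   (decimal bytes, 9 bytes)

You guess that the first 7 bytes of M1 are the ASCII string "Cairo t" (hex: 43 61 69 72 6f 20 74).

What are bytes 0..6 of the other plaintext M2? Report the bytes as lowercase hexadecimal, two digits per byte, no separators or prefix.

First, c1 ⊕ c2 = (M1 ⊕ K) ⊕ (M2 ⊕ K) = M1 ⊕ M2, so the key drops out. Then M2 = (M1 ⊕ M2) ⊕ M1 over the first 7 bytes.
byte 0: (6a XOR 31) XOR 43 = 5b XOR 43 = 18
byte 1: (42 XOR 68) XOR 61 = 2a XOR 61 = 4b
byte 2: (01 XOR f4) XOR 69 = f5 XOR 69 = 9c
byte 3: (4f XOR 20) XOR 72 = 6f XOR 72 = 1d
byte 4: (2f XOR 17) XOR 6f = 38 XOR 6f = 57
byte 5: (b6 XOR 69) XOR 20 = df XOR 20 = ff
byte 6: (ce XOR 55) XOR 74 = 9b XOR 74 = ef

184b9c1d57ffef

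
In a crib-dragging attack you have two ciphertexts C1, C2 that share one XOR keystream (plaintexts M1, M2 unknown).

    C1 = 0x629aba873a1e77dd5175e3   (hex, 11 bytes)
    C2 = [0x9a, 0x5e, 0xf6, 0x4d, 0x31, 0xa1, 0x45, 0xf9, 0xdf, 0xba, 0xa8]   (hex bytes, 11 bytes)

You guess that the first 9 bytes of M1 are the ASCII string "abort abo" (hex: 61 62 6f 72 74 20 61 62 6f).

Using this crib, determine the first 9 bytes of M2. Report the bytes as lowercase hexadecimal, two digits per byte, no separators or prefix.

First, C1 ⊕ C2 = (M1 ⊕ K) ⊕ (M2 ⊕ K) = M1 ⊕ M2, so the key drops out. Then M2 = (M1 ⊕ M2) ⊕ M1 over the first 9 bytes.
byte 0: (62 ^ 9a) ^ 61 = f8 ^ 61 = 99
byte 1: (9a ^ 5e) ^ 62 = c4 ^ 62 = a6
byte 2: (ba ^ f6) ^ 6f = 4c ^ 6f = 23
byte 3: (87 ^ 4d) ^ 72 = ca ^ 72 = b8
byte 4: (3a ^ 31) ^ 74 = 0b ^ 74 = 7f
byte 5: (1e ^ a1) ^ 20 = bf ^ 20 = 9f
byte 6: (77 ^ 45) ^ 61 = 32 ^ 61 = 53
byte 7: (dd ^ f9) ^ 62 = 24 ^ 62 = 46
byte 8: (51 ^ df) ^ 6f = 8e ^ 6f = e1

99a623b87f9f5346e1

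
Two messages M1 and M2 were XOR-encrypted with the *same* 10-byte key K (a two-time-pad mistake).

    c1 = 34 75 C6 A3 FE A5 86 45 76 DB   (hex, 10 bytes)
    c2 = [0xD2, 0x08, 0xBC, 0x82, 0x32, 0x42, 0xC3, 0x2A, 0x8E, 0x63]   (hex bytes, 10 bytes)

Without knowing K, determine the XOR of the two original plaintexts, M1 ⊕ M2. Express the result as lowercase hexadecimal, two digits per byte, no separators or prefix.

e67d7a21cce7456ff8b8

c1 ⊕ c2 = (M1 ⊕ K) ⊕ (M2 ⊕ K) = M1 ⊕ M2 — the shared key cancels under XOR.
34 XOR d2 = e6
75 XOR 08 = 7d
c6 XOR bc = 7a
a3 XOR 82 = 21
fe XOR 32 = cc
a5 XOR 42 = e7
86 XOR c3 = 45
45 XOR 2a = 6f
76 XOR 8e = f8
db XOR 63 = b8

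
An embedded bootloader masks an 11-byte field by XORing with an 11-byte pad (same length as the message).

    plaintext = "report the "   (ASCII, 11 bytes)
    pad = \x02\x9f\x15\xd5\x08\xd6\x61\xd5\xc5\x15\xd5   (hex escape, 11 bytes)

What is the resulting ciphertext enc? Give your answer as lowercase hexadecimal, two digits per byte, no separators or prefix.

70fa65ba7aa241a1ad70f5

XOR is its own inverse, so applying the key byte-wise gives the result directly.
72 ^ 02 = 70
65 ^ 9f = fa
70 ^ 15 = 65
6f ^ d5 = ba
72 ^ 08 = 7a
74 ^ d6 = a2
20 ^ 61 = 41
74 ^ d5 = a1
68 ^ c5 = ad
65 ^ 15 = 70
20 ^ d5 = f5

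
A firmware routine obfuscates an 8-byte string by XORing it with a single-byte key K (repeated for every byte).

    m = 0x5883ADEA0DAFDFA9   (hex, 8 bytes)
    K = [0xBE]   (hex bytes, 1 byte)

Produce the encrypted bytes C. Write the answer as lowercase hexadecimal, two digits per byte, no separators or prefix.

e63d1354b3116117

The 1-byte key repeats, so the effective keystream is be be be be be be be be.
byte 0: 01011000 ^ 10111110 = 11100110
byte 1: 10000011 ^ 10111110 = 00111101
byte 2: 10101101 ^ 10111110 = 00010011
byte 3: 11101010 ^ 10111110 = 01010100
byte 4: 00001101 ^ 10111110 = 10110011
byte 5: 10101111 ^ 10111110 = 00010001
byte 6: 11011111 ^ 10111110 = 01100001
byte 7: 10101001 ^ 10111110 = 00010111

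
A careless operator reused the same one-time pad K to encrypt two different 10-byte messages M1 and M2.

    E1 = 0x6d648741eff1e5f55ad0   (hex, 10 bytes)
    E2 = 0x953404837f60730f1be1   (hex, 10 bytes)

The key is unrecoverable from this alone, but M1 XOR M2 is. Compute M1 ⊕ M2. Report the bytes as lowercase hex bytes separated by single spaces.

f8 50 83 c2 90 91 96 fa 41 31

E1 ⊕ E2 = (M1 ⊕ K) ⊕ (M2 ⊕ K) = M1 ⊕ M2 — the shared key cancels under XOR.
6d xor 95 = f8
64 xor 34 = 50
87 xor 04 = 83
41 xor 83 = c2
ef xor 7f = 90
f1 xor 60 = 91
e5 xor 73 = 96
f5 xor 0f = fa
5a xor 1b = 41
d0 xor e1 = 31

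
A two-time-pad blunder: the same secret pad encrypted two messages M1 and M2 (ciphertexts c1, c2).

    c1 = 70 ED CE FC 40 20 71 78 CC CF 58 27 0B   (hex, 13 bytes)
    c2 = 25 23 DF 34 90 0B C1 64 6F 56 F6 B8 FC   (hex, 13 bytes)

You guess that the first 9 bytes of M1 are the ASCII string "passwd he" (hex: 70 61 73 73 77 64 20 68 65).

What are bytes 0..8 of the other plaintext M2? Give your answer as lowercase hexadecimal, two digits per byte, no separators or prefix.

25af62bba74f9074c6

First, c1 ⊕ c2 = (M1 ⊕ K) ⊕ (M2 ⊕ K) = M1 ⊕ M2, so the key drops out. Then M2 = (M1 ⊕ M2) ⊕ M1 over the first 9 bytes.
byte 0: (70 ⊕ 25) ⊕ 70 = 55 ⊕ 70 = 25
byte 1: (ed ⊕ 23) ⊕ 61 = ce ⊕ 61 = af
byte 2: (ce ⊕ df) ⊕ 73 = 11 ⊕ 73 = 62
byte 3: (fc ⊕ 34) ⊕ 73 = c8 ⊕ 73 = bb
byte 4: (40 ⊕ 90) ⊕ 77 = d0 ⊕ 77 = a7
byte 5: (20 ⊕ 0b) ⊕ 64 = 2b ⊕ 64 = 4f
byte 6: (71 ⊕ c1) ⊕ 20 = b0 ⊕ 20 = 90
byte 7: (78 ⊕ 64) ⊕ 68 = 1c ⊕ 68 = 74
byte 8: (cc ⊕ 6f) ⊕ 65 = a3 ⊕ 65 = c6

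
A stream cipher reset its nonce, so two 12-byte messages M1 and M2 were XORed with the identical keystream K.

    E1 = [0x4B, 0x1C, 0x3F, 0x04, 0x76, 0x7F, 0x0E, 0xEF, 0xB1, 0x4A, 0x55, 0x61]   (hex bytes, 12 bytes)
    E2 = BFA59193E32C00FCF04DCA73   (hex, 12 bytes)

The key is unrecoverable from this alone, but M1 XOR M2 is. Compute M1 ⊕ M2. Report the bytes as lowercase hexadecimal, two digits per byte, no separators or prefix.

f4b9ae9795530e1341079f12

E1 ⊕ E2 = (M1 ⊕ K) ⊕ (M2 ⊕ K) = M1 ⊕ M2 — the shared key cancels under XOR.
byte 0: 01001011 ^ 10111111 = 11110100
byte 1: 00011100 ^ 10100101 = 10111001
byte 2: 00111111 ^ 10010001 = 10101110
byte 3: 00000100 ^ 10010011 = 10010111
byte 4: 01110110 ^ 11100011 = 10010101
byte 5: 01111111 ^ 00101100 = 01010011
byte 6: 00001110 ^ 00000000 = 00001110
byte 7: 11101111 ^ 11111100 = 00010011
byte 8: 10110001 ^ 11110000 = 01000001
byte 9: 01001010 ^ 01001101 = 00000111
byte 10: 01010101 ^ 11001010 = 10011111
byte 11: 01100001 ^ 01110011 = 00010010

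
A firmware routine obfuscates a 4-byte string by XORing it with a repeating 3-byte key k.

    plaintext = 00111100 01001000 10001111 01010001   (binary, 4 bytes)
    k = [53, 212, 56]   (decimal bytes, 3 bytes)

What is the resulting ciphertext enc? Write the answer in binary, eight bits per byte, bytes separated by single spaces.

00001001 10011100 10110111 01100100

The 3-byte key repeats, so the effective keystream is 35 d4 38 35.
byte 0:  60 ⊕  53 =   9
byte 1:  72 ⊕ 212 = 156
byte 2: 143 ⊕  56 = 183
byte 3:  81 ⊕  53 = 100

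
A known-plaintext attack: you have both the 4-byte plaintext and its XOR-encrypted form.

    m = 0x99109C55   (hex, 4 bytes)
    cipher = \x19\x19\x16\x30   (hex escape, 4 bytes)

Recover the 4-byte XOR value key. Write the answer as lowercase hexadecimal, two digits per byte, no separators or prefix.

Since cipher = m ⊕ key, XORing both sides with m gives key = m ⊕ cipher.
99 xor 19 = 80
10 xor 19 = 09
9c xor 16 = 8a
55 xor 30 = 65

80098a65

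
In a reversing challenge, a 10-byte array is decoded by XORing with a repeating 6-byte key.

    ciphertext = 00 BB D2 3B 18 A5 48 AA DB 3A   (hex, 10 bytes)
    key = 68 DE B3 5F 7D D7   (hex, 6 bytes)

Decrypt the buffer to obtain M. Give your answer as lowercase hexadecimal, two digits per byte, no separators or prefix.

The 6-byte key repeats, so the effective keystream is 68 de b3 5f 7d d7 68 de b3 5f.
byte 0: 00 ^ 68 = 68
byte 1: bb ^ de = 65
byte 2: d2 ^ b3 = 61
byte 3: 3b ^ 5f = 64
byte 4: 18 ^ 7d = 65
byte 5: a5 ^ d7 = 72
byte 6: 48 ^ 68 = 20
byte 7: aa ^ de = 74
byte 8: db ^ b3 = 68
byte 9: 3a ^ 5f = 65

68656164657220746865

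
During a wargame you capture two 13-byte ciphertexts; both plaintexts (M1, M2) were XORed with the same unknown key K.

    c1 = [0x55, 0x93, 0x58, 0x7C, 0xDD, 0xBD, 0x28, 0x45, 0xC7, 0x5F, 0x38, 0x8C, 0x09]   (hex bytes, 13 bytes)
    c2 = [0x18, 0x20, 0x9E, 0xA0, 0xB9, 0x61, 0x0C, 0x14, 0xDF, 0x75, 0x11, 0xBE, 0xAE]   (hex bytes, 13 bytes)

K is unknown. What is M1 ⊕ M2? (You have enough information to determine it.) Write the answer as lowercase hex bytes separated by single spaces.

c1 ⊕ c2 = (M1 ⊕ K) ⊕ (M2 ⊕ K) = M1 ⊕ M2 — the shared key cancels under XOR.
55 ^ 18 = 4d
93 ^ 20 = b3
58 ^ 9e = c6
7c ^ a0 = dc
dd ^ b9 = 64
bd ^ 61 = dc
28 ^ 0c = 24
45 ^ 14 = 51
c7 ^ df = 18
5f ^ 75 = 2a
38 ^ 11 = 29
8c ^ be = 32
09 ^ ae = a7

4d b3 c6 dc 64 dc 24 51 18 2a 29 32 a7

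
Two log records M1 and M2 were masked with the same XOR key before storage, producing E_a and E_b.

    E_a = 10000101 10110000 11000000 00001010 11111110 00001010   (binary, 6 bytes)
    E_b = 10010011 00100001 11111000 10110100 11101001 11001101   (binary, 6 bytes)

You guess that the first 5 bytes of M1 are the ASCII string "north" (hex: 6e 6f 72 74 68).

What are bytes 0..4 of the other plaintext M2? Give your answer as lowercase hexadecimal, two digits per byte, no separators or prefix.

78fe4aca7f

First, E_a ⊕ E_b = (M1 ⊕ K) ⊕ (M2 ⊕ K) = M1 ⊕ M2, so the key drops out. Then M2 = (M1 ⊕ M2) ⊕ M1 over the first 5 bytes.
byte 0: (85 xor 93) xor 6e = 16 xor 6e = 78
byte 1: (b0 xor 21) xor 6f = 91 xor 6f = fe
byte 2: (c0 xor f8) xor 72 = 38 xor 72 = 4a
byte 3: (0a xor b4) xor 74 = be xor 74 = ca
byte 4: (fe xor e9) xor 68 = 17 xor 68 = 7f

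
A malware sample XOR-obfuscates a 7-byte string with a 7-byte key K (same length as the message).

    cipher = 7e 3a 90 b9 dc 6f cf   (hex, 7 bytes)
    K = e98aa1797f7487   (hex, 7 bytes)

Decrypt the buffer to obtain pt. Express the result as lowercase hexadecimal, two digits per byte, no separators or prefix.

7e ^ e9 = 97
3a ^ 8a = b0
90 ^ a1 = 31
b9 ^ 79 = c0
dc ^ 7f = a3
6f ^ 74 = 1b
cf ^ 87 = 48

97b031c0a31b48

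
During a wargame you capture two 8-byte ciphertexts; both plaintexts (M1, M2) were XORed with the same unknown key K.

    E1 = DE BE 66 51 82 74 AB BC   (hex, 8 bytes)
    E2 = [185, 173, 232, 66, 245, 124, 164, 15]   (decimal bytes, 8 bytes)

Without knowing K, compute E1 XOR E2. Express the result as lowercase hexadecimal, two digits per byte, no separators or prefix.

E1 ⊕ E2 = (M1 ⊕ K) ⊕ (M2 ⊕ K) = M1 ⊕ M2 — the shared key cancels under XOR.
byte 0: de xor b9 = 67
byte 1: be xor ad = 13
byte 2: 66 xor e8 = 8e
byte 3: 51 xor 42 = 13
byte 4: 82 xor f5 = 77
byte 5: 74 xor 7c = 08
byte 6: ab xor a4 = 0f
byte 7: bc xor 0f = b3

67138e1377080fb3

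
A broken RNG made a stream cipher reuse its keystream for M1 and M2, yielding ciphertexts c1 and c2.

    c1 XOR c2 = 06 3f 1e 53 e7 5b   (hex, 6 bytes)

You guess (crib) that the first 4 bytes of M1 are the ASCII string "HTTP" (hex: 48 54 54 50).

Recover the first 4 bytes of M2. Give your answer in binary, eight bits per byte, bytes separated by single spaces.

01001110 01101011 01001010 00000011

Since c1 ⊕ c2 = M1 ⊕ M2, XORing with the guessed M1 bytes yields the corresponding M2 bytes: M2 = (c1 ⊕ c2) ⊕ M1.
06 ^ 48 = 4e
3f ^ 54 = 6b
1e ^ 54 = 4a
53 ^ 50 = 03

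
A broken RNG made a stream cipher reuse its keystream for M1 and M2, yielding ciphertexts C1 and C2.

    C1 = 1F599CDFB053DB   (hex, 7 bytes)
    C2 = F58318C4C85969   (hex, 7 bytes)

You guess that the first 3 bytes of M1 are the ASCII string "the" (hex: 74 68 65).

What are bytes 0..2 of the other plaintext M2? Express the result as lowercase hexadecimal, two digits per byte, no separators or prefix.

First, C1 ⊕ C2 = (M1 ⊕ K) ⊕ (M2 ⊕ K) = M1 ⊕ M2, so the key drops out. Then M2 = (M1 ⊕ M2) ⊕ M1 over the first 3 bytes.
byte 0: (1f XOR f5) XOR 74 = ea XOR 74 = 9e
byte 1: (59 XOR 83) XOR 68 = da XOR 68 = b2
byte 2: (9c XOR 18) XOR 65 = 84 XOR 65 = e1

9eb2e1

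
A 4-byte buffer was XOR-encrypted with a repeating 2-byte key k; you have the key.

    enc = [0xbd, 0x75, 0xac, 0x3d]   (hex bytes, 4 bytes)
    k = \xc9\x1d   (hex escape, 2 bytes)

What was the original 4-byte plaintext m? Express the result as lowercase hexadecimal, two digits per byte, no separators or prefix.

The 2-byte key repeats, so the effective keystream is c9 1d c9 1d.
byte 0: bd ⊕ c9 = 74
byte 1: 75 ⊕ 1d = 68
byte 2: ac ⊕ c9 = 65
byte 3: 3d ⊕ 1d = 20

74686520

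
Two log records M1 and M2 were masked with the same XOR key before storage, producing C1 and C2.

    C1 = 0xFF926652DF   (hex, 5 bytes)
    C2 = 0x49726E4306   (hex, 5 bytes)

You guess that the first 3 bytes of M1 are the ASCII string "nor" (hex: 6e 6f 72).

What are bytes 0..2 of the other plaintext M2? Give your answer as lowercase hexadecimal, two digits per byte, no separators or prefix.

First, C1 ⊕ C2 = (M1 ⊕ K) ⊕ (M2 ⊕ K) = M1 ⊕ M2, so the key drops out. Then M2 = (M1 ⊕ M2) ⊕ M1 over the first 3 bytes.
byte 0: (ff ^ 49) ^ 6e = b6 ^ 6e = d8
byte 1: (92 ^ 72) ^ 6f = e0 ^ 6f = 8f
byte 2: (66 ^ 6e) ^ 72 = 08 ^ 72 = 7a

d88f7a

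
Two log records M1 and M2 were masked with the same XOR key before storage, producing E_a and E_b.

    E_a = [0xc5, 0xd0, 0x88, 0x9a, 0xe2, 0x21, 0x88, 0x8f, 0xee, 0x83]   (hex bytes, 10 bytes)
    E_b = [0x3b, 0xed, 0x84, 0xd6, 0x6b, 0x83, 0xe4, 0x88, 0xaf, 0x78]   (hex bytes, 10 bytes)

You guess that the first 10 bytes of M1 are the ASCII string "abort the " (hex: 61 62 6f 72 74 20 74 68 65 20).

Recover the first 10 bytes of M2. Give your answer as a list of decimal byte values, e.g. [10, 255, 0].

First, E_a ⊕ E_b = (M1 ⊕ K) ⊕ (M2 ⊕ K) = M1 ⊕ M2, so the key drops out. Then M2 = (M1 ⊕ M2) ⊕ M1 over the first 10 bytes.
byte 0: (c5 ^ 3b) ^ 61 = fe ^ 61 = 9f
byte 1: (d0 ^ ed) ^ 62 = 3d ^ 62 = 5f
byte 2: (88 ^ 84) ^ 6f = 0c ^ 6f = 63
byte 3: (9a ^ d6) ^ 72 = 4c ^ 72 = 3e
byte 4: (e2 ^ 6b) ^ 74 = 89 ^ 74 = fd
byte 5: (21 ^ 83) ^ 20 = a2 ^ 20 = 82
byte 6: (88 ^ e4) ^ 74 = 6c ^ 74 = 18
byte 7: (8f ^ 88) ^ 68 = 07 ^ 68 = 6f
byte 8: (ee ^ af) ^ 65 = 41 ^ 65 = 24
byte 9: (83 ^ 78) ^ 20 = fb ^ 20 = db

[159, 95, 99, 62, 253, 130, 24, 111, 36, 219]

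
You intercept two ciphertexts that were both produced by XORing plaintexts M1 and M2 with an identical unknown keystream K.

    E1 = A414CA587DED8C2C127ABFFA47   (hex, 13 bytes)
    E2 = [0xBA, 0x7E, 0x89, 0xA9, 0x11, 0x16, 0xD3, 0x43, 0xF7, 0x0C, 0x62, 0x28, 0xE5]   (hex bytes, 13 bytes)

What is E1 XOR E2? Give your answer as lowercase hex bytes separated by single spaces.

1e 6a 43 f1 6c fb 5f 6f e5 76 dd d2 a2

E1 ⊕ E2 = (M1 ⊕ K) ⊕ (M2 ⊕ K) = M1 ⊕ M2 — the shared key cancels under XOR.
a4 xor ba = 1e
14 xor 7e = 6a
ca xor 89 = 43
58 xor a9 = f1
7d xor 11 = 6c
ed xor 16 = fb
8c xor d3 = 5f
2c xor 43 = 6f
12 xor f7 = e5
7a xor 0c = 76
bf xor 62 = dd
fa xor 28 = d2
47 xor e5 = a2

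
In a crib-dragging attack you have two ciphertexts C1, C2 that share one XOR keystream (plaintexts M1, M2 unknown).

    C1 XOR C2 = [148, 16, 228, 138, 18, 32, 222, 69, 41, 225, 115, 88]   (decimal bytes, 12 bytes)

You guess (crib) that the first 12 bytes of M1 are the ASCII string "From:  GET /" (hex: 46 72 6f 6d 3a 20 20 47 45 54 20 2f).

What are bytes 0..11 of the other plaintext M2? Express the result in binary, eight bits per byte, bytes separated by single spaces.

Since C1 ⊕ C2 = M1 ⊕ M2, XORing with the guessed M1 bytes yields the corresponding M2 bytes: M2 = (C1 ⊕ C2) ⊕ M1.
10010100 XOR 01000110 = 11010010
00010000 XOR 01110010 = 01100010
11100100 XOR 01101111 = 10001011
10001010 XOR 01101101 = 11100111
00010010 XOR 00111010 = 00101000
00100000 XOR 00100000 = 00000000
11011110 XOR 00100000 = 11111110
01000101 XOR 01000111 = 00000010
00101001 XOR 01000101 = 01101100
11100001 XOR 01010100 = 10110101
01110011 XOR 00100000 = 01010011
01011000 XOR 00101111 = 01110111

11010010 01100010 10001011 11100111 00101000 00000000 11111110 00000010 01101100 10110101 01010011 01110111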